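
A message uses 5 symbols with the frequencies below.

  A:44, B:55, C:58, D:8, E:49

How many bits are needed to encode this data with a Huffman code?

480

Build the Huffman tree bottom-up:
merge D(8) and A(44): 52
merge E(49) and 52: 101
merge B(55) and C(58): 113
merge 101 and 113: 214
Each symbol's bit-cost is frequency × depth; summing gives 480 bits (equivalently 52 + 101 + 113 + 214).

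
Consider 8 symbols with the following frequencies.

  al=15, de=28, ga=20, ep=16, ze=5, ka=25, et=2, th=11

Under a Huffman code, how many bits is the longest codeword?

5

Merge the two lowest-weight nodes at each step:
et(2) + ze(5) → 7
7 + th(11) → 18
al(15) + ep(16) → 31
18 + ga(20) → 38
ka(25) + de(28) → 53
31 + 38 → 69
53 + 69 → 122
The first pair merged (et, ze) ends up deepest, at depth 5.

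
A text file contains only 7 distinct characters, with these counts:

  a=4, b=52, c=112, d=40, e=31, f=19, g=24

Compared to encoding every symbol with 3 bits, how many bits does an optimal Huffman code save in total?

154

Fixed-length: 3 bits × 282 symbols = 846 bits.
Huffman merges:
merge a(4) and f(19): 23
merge 23 and g(24): 47
merge e(31) and d(40): 71
merge 47 and b(52): 99
merge 71 and 99: 170
merge c(112) and 170: 282
Huffman total = 23 + 47 + 71 + 99 + 170 + 282 = 692 bits.
Saving = 846 − 692 = 154 bits.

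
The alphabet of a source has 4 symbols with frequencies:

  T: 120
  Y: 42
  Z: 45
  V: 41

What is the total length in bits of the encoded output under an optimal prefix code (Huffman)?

Merge the two smallest weights repeatedly:
merge V(41) and Y(42): 83
merge Z(45) and 83: 128
merge T(120) and 128: 248
The encoded length is the sum of every internal node's weight: 83 + 128 + 248 = 459 bits.

459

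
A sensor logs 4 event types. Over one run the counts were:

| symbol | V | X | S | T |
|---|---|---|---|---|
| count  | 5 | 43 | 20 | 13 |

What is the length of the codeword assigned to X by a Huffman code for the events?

1

Build the tree from the bottom:
merge V(5) and T(13): 18
merge 18 and S(20): 38
merge 38 and X(43): 81
X sits one level below the root: a 1-bit codeword.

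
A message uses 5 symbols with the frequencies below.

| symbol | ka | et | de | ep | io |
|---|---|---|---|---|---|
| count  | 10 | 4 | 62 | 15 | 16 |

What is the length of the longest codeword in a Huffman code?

4

Merge the two lowest-weight nodes at each step:
et(4) + ka(10) → 14
14 + ep(15) → 29
io(16) + 29 → 45
45 + de(62) → 107
Maximum depth reached is 4.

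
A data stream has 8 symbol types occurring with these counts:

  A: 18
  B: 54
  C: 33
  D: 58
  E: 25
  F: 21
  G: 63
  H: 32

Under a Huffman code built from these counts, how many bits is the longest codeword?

4

Merge the two lowest-weight nodes at each step:
merge A(18) and F(21): 39
merge E(25) and H(32): 57
merge C(33) and 39: 72
merge B(54) and 57: 111
merge D(58) and G(63): 121
merge 72 and 111: 183
merge 121 and 183: 304
Maximum depth reached is 4.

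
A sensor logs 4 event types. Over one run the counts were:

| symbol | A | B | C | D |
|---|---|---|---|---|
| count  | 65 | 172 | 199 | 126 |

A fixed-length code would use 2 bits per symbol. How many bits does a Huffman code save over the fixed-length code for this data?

Fixed-length: 2 bits × 562 symbols = 1124 bits.
Huffman merges:
combine A(65), D(126) → 191
combine B(172), 191 → 363
combine C(199), 363 → 562
Huffman total = 191 + 363 + 562 = 1116 bits.
Saving = 1124 − 1116 = 8 bits.

8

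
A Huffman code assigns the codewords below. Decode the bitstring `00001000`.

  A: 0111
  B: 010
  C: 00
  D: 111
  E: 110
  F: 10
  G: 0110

Read left to right; each codeword is recognised as soon as it completes (prefix code):
  00→C | 00→C | 10→F | 00→C
Decoded message: CCFC

CCFC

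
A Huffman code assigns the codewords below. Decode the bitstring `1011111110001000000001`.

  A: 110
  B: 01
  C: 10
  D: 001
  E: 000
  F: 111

CFFCDEED

Read left to right; each codeword is recognised as soon as it completes (prefix code):
  10→C | 111→F | 111→F | 10→C | 001→D | 000→E | 000→E | 001→D
Decoded message: CFFCDEED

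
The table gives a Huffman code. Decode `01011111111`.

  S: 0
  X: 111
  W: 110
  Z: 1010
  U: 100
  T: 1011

Read left to right; each codeword is recognised as soon as it completes (prefix code):
  0→S | 1011→T | 111→X | 111→X
Decoded message: STXX

STXX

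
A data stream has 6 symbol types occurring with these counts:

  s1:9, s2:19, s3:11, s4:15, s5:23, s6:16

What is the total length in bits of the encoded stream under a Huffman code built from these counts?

237

Build the Huffman tree bottom-up:
merge s1(9) and s3(11): 20
merge s4(15) and s6(16): 31
merge s2(19) and 20: 39
merge s5(23) and 31: 54
merge 39 and 54: 93
Each symbol's bit-cost is frequency × depth; summing gives 237 bits (equivalently 20 + 31 + 39 + 54 + 93).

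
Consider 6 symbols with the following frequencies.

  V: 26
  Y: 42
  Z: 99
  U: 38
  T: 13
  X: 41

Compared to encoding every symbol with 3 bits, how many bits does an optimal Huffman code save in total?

Fixed-length: 3 bits × 259 symbols = 777 bits.
Huffman merges:
T(13) + V(26) → 39
U(38) + 39 → 77
X(41) + Y(42) → 83
77 + 83 → 160
Z(99) + 160 → 259
Huffman total = 39 + 77 + 83 + 160 + 259 = 618 bits.
Saving = 777 − 618 = 159 bits.

159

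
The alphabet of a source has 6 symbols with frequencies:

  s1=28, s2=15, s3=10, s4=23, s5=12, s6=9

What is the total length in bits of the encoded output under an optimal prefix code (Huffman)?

Merge the two smallest weights repeatedly:
s6(9) + s3(10) → 19
s5(12) + s2(15) → 27
19 + s4(23) → 42
27 + s1(28) → 55
42 + 55 → 97
The encoded length is the sum of every internal node's weight: 19 + 27 + 42 + 55 + 97 = 240 bits.

240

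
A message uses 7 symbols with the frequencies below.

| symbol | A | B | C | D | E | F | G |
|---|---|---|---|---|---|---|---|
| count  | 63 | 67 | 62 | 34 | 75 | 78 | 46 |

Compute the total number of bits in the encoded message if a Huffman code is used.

Greedily combine the two least-frequent nodes:
merge D(34) and G(46): 80
merge C(62) and A(63): 125
merge B(67) and E(75): 142
merge F(78) and 80: 158
merge 125 and 142: 267
merge 158 and 267: 425
The encoded length is the sum of every internal node's weight: 80 + 125 + 142 + 158 + 267 + 425 = 1197 bits.

1197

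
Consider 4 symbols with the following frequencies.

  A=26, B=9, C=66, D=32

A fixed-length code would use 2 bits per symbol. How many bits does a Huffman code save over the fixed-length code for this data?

Fixed-length: 2 bits × 133 symbols = 266 bits.
Huffman merges:
merge B(9) and A(26): 35
merge D(32) and 35: 67
merge C(66) and 67: 133
Huffman total = 35 + 67 + 133 = 235 bits.
Saving = 266 − 235 = 31 bits.

31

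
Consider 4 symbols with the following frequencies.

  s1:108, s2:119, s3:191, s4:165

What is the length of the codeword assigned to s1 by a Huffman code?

Repeatedly merge the two smallest:
merge s1(108) and s2(119): 227
merge s4(165) and s3(191): 356
merge 227 and 356: 583
s1 sits 2 levels below the root, so its codeword is 2 bits.

2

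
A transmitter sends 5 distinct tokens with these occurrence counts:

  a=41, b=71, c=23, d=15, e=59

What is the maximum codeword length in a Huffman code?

3

Merge the two lowest-weight nodes at each step:
merge d(15) and c(23): 38
merge 38 and a(41): 79
merge e(59) and b(71): 130
merge 79 and 130: 209
The first pair merged (d, c) ends up deepest, at depth 3.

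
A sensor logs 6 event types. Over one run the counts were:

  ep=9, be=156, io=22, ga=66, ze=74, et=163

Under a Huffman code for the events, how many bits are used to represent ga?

Build the tree from the bottom:
ep(9) + io(22) → 31
31 + ga(66) → 97
ze(74) + 97 → 171
be(156) + et(163) → 319
171 + 319 → 490
The subtree containing ga is merged 3 times, so code length = 3.

3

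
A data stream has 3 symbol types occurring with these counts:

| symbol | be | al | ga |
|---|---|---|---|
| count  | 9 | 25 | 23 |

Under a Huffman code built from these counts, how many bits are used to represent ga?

2

Build the tree from the bottom:
merge be(9) and ga(23): 32
merge al(25) and 32: 57
The subtree containing ga is merged 2 times, so code length = 2.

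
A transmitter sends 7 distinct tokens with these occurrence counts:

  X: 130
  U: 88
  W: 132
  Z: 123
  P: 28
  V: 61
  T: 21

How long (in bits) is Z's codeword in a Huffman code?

Huffman merges, smallest pair first:
combine T(21), P(28) → 49
combine 49, V(61) → 110
combine U(88), 110 → 198
combine Z(123), X(130) → 253
combine W(132), 198 → 330
combine 253, 330 → 583
Z's leaf is at depth 2, giving a 2-bit codeword.

2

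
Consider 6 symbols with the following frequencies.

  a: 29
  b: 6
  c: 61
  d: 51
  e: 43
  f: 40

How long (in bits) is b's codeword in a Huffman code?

Repeatedly merge the two smallest:
combine b(6), a(29) → 35
combine 35, f(40) → 75
combine e(43), d(51) → 94
combine c(61), 75 → 136
combine 94, 136 → 230
The subtree containing b is merged 4 times, so code length = 4.

4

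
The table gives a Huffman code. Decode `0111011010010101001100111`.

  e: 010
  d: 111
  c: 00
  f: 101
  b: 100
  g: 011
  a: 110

gffcfegcd

Read left to right; each codeword is recognised as soon as it completes (prefix code):
  011→g | 101→f | 101→f | 00→c | 101→f | 010→e | 011→g | 00→c | 111→d
Decoded message: gffcfegcd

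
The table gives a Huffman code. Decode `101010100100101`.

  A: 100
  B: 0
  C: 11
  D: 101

DBDBBAD

Read left to right; each codeword is recognised as soon as it completes (prefix code):
  101→D | 0→B | 101→D | 0→B | 0→B | 100→A | 101→D
Decoded message: DBDBBAD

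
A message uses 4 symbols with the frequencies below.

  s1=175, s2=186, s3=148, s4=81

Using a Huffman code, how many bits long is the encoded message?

1180

Greedily combine the two least-frequent nodes:
s4(81) + s3(148) → 229
s1(175) + s2(186) → 361
229 + 361 → 590
Each symbol's bit-cost is frequency × depth; summing gives 1180 bits (equivalently 229 + 361 + 590).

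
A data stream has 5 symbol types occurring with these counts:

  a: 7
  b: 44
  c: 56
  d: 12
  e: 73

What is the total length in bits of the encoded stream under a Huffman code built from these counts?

Merge the two smallest weights repeatedly:
combine a(7), d(12) → 19
combine 19, b(44) → 63
combine c(56), 63 → 119
combine e(73), 119 → 192
Total encoded bits = sum of merged weights = 19 + 63 + 119 + 192 = 393.

393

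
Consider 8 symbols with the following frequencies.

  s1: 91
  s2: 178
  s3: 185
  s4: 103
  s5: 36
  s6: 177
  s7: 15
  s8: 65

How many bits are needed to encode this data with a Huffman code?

2354

Build the Huffman tree bottom-up:
merge s7(15) and s5(36): 51
merge 51 and s8(65): 116
merge s1(91) and s4(103): 194
merge 116 and s6(177): 293
merge s2(178) and s3(185): 363
merge 194 and 293: 487
merge 363 and 487: 850
The encoded length is the sum of every internal node's weight: 51 + 116 + 194 + 293 + 363 + 487 + 850 = 2354 bits.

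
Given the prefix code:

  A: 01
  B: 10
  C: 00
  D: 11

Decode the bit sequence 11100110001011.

Read left to right; each codeword is recognised as soon as it completes (prefix code):
  11→D | 10→B | 01→A | 10→B | 00→C | 10→B | 11→D
Decoded message: DBABCBD

DBABCBD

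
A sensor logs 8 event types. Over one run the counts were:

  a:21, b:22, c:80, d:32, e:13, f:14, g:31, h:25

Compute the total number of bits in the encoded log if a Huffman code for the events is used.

Greedily combine the two least-frequent nodes:
merge e(13) and f(14): 27
merge a(21) and b(22): 43
merge h(25) and 27: 52
merge g(31) and d(32): 63
merge 43 and 52: 95
merge 63 and c(80): 143
merge 95 and 143: 238
The encoded length is the sum of every internal node's weight: 27 + 43 + 52 + 63 + 95 + 143 + 238 = 661 bits.

661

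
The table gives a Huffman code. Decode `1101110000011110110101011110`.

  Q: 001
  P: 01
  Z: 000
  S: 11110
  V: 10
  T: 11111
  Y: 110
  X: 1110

Read left to right; each codeword is recognised as soon as it completes (prefix code):
  110→Y | 1110→X | 000→Z | 01→P | 1110→X | 110→Y | 10→V | 10→V | 11110→S
Decoded message: YXZPXYVVS

YXZPXYVVS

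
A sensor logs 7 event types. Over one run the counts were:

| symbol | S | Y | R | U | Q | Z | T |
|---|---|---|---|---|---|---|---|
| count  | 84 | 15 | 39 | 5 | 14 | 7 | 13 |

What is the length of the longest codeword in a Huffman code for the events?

5

Merge the two lowest-weight nodes at each step:
U(5) + Z(7) → 12
12 + T(13) → 25
Q(14) + Y(15) → 29
25 + 29 → 54
R(39) + 54 → 93
S(84) + 93 → 177
Maximum depth reached is 5.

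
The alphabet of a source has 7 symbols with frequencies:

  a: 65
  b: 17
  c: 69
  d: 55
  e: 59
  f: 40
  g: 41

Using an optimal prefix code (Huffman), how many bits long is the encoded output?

Greedily combine the two least-frequent nodes:
merge b(17) and f(40): 57
merge g(41) and d(55): 96
merge 57 and e(59): 116
merge a(65) and c(69): 134
merge 96 and 116: 212
merge 134 and 212: 346
Total encoded bits = sum of merged weights = 57 + 96 + 116 + 134 + 212 + 346 = 961.

961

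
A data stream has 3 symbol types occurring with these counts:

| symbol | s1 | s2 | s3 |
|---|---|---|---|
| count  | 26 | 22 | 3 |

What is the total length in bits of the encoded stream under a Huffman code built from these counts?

76

Build the Huffman tree bottom-up:
combine s3(3), s2(22) → 25
combine 25, s1(26) → 51
Total encoded bits = sum of merged weights = 25 + 51 = 76.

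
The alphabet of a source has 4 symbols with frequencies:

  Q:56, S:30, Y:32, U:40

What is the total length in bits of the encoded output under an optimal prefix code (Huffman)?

Merge the two smallest weights repeatedly:
merge S(30) and Y(32): 62
merge U(40) and Q(56): 96
merge 62 and 96: 158
Each symbol's bit-cost is frequency × depth; summing gives 316 bits (equivalently 62 + 96 + 158).

316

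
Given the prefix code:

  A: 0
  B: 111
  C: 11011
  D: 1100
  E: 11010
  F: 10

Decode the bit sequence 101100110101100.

FDED

Read left to right; each codeword is recognised as soon as it completes (prefix code):
  10→F | 1100→D | 11010→E | 1100→D
Decoded message: FDED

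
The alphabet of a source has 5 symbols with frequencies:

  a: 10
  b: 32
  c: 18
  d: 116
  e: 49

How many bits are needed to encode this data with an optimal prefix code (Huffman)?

Greedily combine the two least-frequent nodes:
combine a(10), c(18) → 28
combine 28, b(32) → 60
combine e(49), 60 → 109
combine 109, d(116) → 225
Total encoded bits = sum of merged weights = 28 + 60 + 109 + 225 = 422.

422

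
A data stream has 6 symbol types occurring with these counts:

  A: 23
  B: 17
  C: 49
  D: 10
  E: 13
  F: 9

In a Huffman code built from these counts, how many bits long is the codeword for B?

3

Huffman merges, smallest pair first:
merge F(9) and D(10): 19
merge E(13) and B(17): 30
merge 19 and A(23): 42
merge 30 and 42: 72
merge C(49) and 72: 121
B's leaf is at depth 3, giving a 3-bit codeword.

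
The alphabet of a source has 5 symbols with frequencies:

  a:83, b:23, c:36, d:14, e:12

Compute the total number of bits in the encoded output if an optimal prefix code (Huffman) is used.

Greedily combine the two least-frequent nodes:
combine e(12), d(14) → 26
combine b(23), 26 → 49
combine c(36), 49 → 85
combine a(83), 85 → 168
Each symbol's bit-cost is frequency × depth; summing gives 328 bits (equivalently 26 + 49 + 85 + 168).

328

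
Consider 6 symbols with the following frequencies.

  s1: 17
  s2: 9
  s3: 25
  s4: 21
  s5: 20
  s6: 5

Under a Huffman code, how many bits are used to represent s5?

Huffman merges, smallest pair first:
combine s6(5), s2(9) → 14
combine 14, s1(17) → 31
combine s5(20), s4(21) → 41
combine s3(25), 31 → 56
combine 41, 56 → 97
s5's leaf is at depth 2, giving a 2-bit codeword.

2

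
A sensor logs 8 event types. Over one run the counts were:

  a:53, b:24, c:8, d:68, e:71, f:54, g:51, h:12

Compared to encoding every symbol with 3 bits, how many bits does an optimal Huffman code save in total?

75

Fixed-length: 3 bits × 341 symbols = 1023 bits.
Huffman merges:
combine c(8), h(12) → 20
combine 20, b(24) → 44
combine 44, g(51) → 95
combine a(53), f(54) → 107
combine d(68), e(71) → 139
combine 95, 107 → 202
combine 139, 202 → 341
Huffman total = 20 + 44 + 95 + 107 + 139 + 202 + 341 = 948 bits.
Saving = 1023 − 948 = 75 bits.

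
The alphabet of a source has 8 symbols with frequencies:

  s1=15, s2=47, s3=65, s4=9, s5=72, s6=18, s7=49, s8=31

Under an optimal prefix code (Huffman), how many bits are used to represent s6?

4

Huffman merges, smallest pair first:
s4(9) + s1(15) → 24
s6(18) + 24 → 42
s8(31) + 42 → 73
s2(47) + s7(49) → 96
s3(65) + s5(72) → 137
73 + 96 → 169
137 + 169 → 306
s6's leaf is at depth 4, giving a 4-bit codeword.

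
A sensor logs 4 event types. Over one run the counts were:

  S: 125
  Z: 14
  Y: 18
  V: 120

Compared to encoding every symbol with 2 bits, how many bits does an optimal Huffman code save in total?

Fixed-length: 2 bits × 277 symbols = 554 bits.
Huffman merges:
merge Z(14) and Y(18): 32
merge 32 and V(120): 152
merge S(125) and 152: 277
Huffman total = 32 + 152 + 277 = 461 bits.
Saving = 554 − 461 = 93 bits.

93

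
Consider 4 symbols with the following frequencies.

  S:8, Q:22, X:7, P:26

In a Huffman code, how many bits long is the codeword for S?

3

Build the tree from the bottom:
merge X(7) and S(8): 15
merge 15 and Q(22): 37
merge P(26) and 37: 63
The subtree containing S is merged 3 times, so code length = 3.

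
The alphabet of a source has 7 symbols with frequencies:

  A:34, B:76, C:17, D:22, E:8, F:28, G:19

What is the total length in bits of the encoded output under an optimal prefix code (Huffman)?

526

Greedily combine the two least-frequent nodes:
merge E(8) and C(17): 25
merge G(19) and D(22): 41
merge 25 and F(28): 53
merge A(34) and 41: 75
merge 53 and 75: 128
merge B(76) and 128: 204
The encoded length is the sum of every internal node's weight: 25 + 41 + 53 + 75 + 128 + 204 = 526 bits.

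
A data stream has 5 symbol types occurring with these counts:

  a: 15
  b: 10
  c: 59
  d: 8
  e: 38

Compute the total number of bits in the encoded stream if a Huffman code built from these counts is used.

252

Greedily combine the two least-frequent nodes:
merge d(8) and b(10): 18
merge a(15) and 18: 33
merge 33 and e(38): 71
merge c(59) and 71: 130
The encoded length is the sum of every internal node's weight: 18 + 33 + 71 + 130 = 252 bits.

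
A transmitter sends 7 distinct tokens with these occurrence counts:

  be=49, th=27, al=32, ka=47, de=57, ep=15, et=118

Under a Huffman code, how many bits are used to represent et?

Build the tree from the bottom:
ep(15) + th(27) → 42
al(32) + 42 → 74
ka(47) + be(49) → 96
de(57) + 74 → 131
96 + et(118) → 214
131 + 214 → 345
The subtree containing et is merged 2 times, so code length = 2.

2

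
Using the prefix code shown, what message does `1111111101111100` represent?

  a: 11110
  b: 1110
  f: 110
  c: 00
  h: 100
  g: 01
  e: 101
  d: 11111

Read left to right; each codeword is recognised as soon as it completes (prefix code):
  11111→d | 1110→b | 11111→d | 00→c
Decoded message: dbdc

dbdc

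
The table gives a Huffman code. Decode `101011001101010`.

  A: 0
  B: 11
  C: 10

Read left to right; each codeword is recognised as soon as it completes (prefix code):
  10→C | 10→C | 11→B | 0→A | 0→A | 11→B | 0→A | 10→C | 10→C
Decoded message: CCBAABACC

CCBAABACC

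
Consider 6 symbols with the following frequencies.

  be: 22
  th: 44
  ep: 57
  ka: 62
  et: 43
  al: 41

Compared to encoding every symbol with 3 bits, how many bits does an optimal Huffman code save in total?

Fixed-length: 3 bits × 269 symbols = 807 bits.
Huffman merges:
be(22) + al(41) → 63
et(43) + th(44) → 87
ep(57) + ka(62) → 119
63 + 87 → 150
119 + 150 → 269
Huffman total = 63 + 87 + 119 + 150 + 269 = 688 bits.
Saving = 807 − 688 = 119 bits.

119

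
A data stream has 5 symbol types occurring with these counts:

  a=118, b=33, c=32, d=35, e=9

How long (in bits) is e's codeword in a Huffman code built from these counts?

3

Huffman merges, smallest pair first:
e(9) + c(32) → 41
b(33) + d(35) → 68
41 + 68 → 109
109 + a(118) → 227
The subtree containing e is merged 3 times, so code length = 3.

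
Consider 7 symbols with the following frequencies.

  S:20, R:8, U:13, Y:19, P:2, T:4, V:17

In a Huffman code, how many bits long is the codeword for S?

Build the tree from the bottom:
P(2) + T(4) → 6
6 + R(8) → 14
U(13) + 14 → 27
V(17) + Y(19) → 36
S(20) + 27 → 47
36 + 47 → 83
S sits 2 levels below the root, so its codeword is 2 bits.

2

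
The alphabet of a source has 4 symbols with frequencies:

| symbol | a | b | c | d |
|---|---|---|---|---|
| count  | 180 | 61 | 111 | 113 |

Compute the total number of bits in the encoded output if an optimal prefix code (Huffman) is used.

922

Merge the two smallest weights repeatedly:
b(61) + c(111) → 172
d(113) + 172 → 285
a(180) + 285 → 465
Total encoded bits = sum of merged weights = 172 + 285 + 465 = 922.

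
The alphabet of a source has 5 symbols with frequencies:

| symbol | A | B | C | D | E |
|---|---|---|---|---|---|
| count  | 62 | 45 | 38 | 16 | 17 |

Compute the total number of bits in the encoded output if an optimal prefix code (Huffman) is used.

389

Build the Huffman tree bottom-up:
combine D(16), E(17) → 33
combine 33, C(38) → 71
combine B(45), A(62) → 107
combine 71, 107 → 178
Total encoded bits = sum of merged weights = 33 + 71 + 107 + 178 = 389.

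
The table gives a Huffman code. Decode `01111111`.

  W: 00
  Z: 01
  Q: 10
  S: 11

Read left to right; each codeword is recognised as soon as it completes (prefix code):
  01→Z | 11→S | 11→S | 11→S
Decoded message: ZSSS

ZSSS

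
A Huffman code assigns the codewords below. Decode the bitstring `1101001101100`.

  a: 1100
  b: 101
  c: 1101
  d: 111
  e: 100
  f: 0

cffce

Read left to right; each codeword is recognised as soon as it completes (prefix code):
  1101→c | 0→f | 0→f | 1101→c | 100→e
Decoded message: cffce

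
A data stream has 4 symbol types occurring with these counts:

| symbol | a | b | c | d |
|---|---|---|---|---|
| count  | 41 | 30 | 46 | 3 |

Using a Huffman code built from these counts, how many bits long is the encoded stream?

227

Merge the two smallest weights repeatedly:
combine d(3), b(30) → 33
combine 33, a(41) → 74
combine c(46), 74 → 120
The encoded length is the sum of every internal node's weight: 33 + 74 + 120 = 227 bits.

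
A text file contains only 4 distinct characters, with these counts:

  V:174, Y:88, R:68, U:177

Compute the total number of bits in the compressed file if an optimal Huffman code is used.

Greedily combine the two least-frequent nodes:
combine R(68), Y(88) → 156
combine 156, V(174) → 330
combine U(177), 330 → 507
The encoded length is the sum of every internal node's weight: 156 + 330 + 507 = 993 bits.

993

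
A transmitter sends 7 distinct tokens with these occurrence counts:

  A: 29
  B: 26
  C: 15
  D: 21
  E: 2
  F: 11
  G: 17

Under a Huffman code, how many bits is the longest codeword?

Merge the two lowest-weight nodes at each step:
combine E(2), F(11) → 13
combine 13, C(15) → 28
combine G(17), D(21) → 38
combine B(26), 28 → 54
combine A(29), 38 → 67
combine 54, 67 → 121
The first pair merged (E, F) ends up deepest, at depth 4.

4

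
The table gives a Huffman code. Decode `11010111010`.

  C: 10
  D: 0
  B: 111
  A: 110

Read left to right; each codeword is recognised as soon as it completes (prefix code):
  110→A | 10→C | 111→B | 0→D | 10→C
Decoded message: ACBDC

ACBDC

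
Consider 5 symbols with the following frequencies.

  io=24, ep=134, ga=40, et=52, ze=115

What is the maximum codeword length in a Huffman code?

Merge the two lowest-weight nodes at each step:
io(24) + ga(40) → 64
et(52) + 64 → 116
ze(115) + 116 → 231
ep(134) + 231 → 365
Maximum depth reached is 4.

4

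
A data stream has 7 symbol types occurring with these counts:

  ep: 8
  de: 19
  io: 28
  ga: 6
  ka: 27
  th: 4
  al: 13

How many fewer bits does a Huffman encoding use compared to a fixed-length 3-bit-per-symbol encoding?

46

Fixed-length: 3 bits × 105 symbols = 315 bits.
Huffman merges:
combine th(4), ga(6) → 10
combine ep(8), 10 → 18
combine al(13), 18 → 31
combine de(19), ka(27) → 46
combine io(28), 31 → 59
combine 46, 59 → 105
Huffman total = 10 + 18 + 31 + 46 + 59 + 105 = 269 bits.
Saving = 315 − 269 = 46 bits.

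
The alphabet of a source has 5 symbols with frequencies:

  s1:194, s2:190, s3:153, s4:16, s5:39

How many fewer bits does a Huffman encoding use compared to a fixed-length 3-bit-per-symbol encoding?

537

Fixed-length: 3 bits × 592 symbols = 1776 bits.
Huffman merges:
merge s4(16) and s5(39): 55
merge 55 and s3(153): 208
merge s2(190) and s1(194): 384
merge 208 and 384: 592
Huffman total = 55 + 208 + 384 + 592 = 1239 bits.
Saving = 1776 − 1239 = 537 bits.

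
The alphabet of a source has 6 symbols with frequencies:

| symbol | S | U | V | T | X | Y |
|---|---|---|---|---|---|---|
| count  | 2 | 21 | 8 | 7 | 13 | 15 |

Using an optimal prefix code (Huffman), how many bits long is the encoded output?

158

Merge the two smallest weights repeatedly:
combine S(2), T(7) → 9
combine V(8), 9 → 17
combine X(13), Y(15) → 28
combine 17, U(21) → 38
combine 28, 38 → 66
Each symbol's bit-cost is frequency × depth; summing gives 158 bits (equivalently 9 + 17 + 28 + 38 + 66).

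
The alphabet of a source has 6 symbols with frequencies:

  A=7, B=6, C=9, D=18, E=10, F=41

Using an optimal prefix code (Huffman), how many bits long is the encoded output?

204

Greedily combine the two least-frequent nodes:
B(6) + A(7) → 13
C(9) + E(10) → 19
13 + D(18) → 31
19 + 31 → 50
F(41) + 50 → 91
Total encoded bits = sum of merged weights = 13 + 19 + 31 + 50 + 91 = 204.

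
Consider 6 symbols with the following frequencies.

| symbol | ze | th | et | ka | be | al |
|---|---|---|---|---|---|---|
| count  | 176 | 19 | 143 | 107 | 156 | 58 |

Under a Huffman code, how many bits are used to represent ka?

Repeatedly merge the two smallest:
combine th(19), al(58) → 77
combine 77, ka(107) → 184
combine et(143), be(156) → 299
combine ze(176), 184 → 360
combine 299, 360 → 659
ka sits 3 levels below the root, so its codeword is 3 bits.

3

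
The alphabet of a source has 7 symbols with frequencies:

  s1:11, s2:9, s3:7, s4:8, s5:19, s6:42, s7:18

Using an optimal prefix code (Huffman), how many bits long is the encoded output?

293

Greedily combine the two least-frequent nodes:
combine s3(7), s4(8) → 15
combine s2(9), s1(11) → 20
combine 15, s7(18) → 33
combine s5(19), 20 → 39
combine 33, 39 → 72
combine s6(42), 72 → 114
Total encoded bits = sum of merged weights = 15 + 20 + 33 + 39 + 72 + 114 = 293.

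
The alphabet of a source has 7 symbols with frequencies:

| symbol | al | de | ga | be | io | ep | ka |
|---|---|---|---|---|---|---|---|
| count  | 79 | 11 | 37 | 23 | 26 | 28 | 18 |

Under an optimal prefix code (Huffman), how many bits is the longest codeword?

4

Merge the two lowest-weight nodes at each step:
de(11) + ka(18) → 29
be(23) + io(26) → 49
ep(28) + 29 → 57
ga(37) + 49 → 86
57 + al(79) → 136
86 + 136 → 222
The rarest symbols sit at the bottom; the longest codeword is 4 bits.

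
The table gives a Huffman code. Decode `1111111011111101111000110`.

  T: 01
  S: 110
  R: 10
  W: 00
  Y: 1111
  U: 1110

YUYSYWTR

Read left to right; each codeword is recognised as soon as it completes (prefix code):
  1111→Y | 1110→U | 1111→Y | 110→S | 1111→Y | 00→W | 01→T | 10→R
Decoded message: YUYSYWTR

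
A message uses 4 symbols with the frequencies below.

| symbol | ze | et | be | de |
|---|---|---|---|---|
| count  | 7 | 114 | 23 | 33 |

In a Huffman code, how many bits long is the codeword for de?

2

Huffman merges, smallest pair first:
combine ze(7), be(23) → 30
combine 30, de(33) → 63
combine 63, et(114) → 177
The subtree containing de is merged 2 times, so code length = 2.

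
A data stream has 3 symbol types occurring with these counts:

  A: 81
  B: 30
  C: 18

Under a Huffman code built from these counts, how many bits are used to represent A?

1

Huffman merges, smallest pair first:
C(18) + B(30) → 48
48 + A(81) → 129
A is merged only at the final step, so code length = 1.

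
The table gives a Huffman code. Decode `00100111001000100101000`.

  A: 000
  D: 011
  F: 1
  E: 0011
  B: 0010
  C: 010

Read left to right; each codeword is recognised as soon as it completes (prefix code):
  0010→B | 011→D | 1→F | 0010→B | 0010→B | 010→C | 1→F | 000→A
Decoded message: BDFBBCFA

BDFBBCFA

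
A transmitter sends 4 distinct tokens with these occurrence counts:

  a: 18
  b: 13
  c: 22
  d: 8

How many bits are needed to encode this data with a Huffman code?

Build the Huffman tree bottom-up:
d(8) + b(13) → 21
a(18) + 21 → 39
c(22) + 39 → 61
Total encoded bits = sum of merged weights = 21 + 39 + 61 = 121.

121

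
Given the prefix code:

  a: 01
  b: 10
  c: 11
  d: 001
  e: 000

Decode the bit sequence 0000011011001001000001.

Read left to right; each codeword is recognised as soon as it completes (prefix code):
  000→e | 001→d | 10→b | 11→c | 001→d | 001→d | 000→e | 001→d
Decoded message: edbcdded

edbcdded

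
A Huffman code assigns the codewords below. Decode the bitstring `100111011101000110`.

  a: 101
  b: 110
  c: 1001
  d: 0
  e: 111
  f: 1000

Read left to right; each codeword is recognised as soon as it completes (prefix code):
  1001→c | 110→b | 111→e | 0→d | 1000→f | 110→b
Decoded message: cbedfb

cbedfb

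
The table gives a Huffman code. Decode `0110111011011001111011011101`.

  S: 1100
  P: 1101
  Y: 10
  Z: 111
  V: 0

Read left to right; each codeword is recognised as soon as it completes (prefix code):
  0→V | 1101→P | 1101→P | 10→Y | 1100→S | 111→Z | 10→Y | 1101→P | 1101→P
Decoded message: VPPYSZYPP

VPPYSZYPP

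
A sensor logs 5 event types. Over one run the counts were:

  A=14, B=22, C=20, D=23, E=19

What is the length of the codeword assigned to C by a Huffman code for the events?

Build the tree from the bottom:
combine A(14), E(19) → 33
combine C(20), B(22) → 42
combine D(23), 33 → 56
combine 42, 56 → 98
C sits 2 levels below the root, so its codeword is 2 bits.

2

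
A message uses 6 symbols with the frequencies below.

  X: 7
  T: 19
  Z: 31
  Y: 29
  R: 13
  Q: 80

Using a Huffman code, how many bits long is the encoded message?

397

Merge the two smallest weights repeatedly:
merge X(7) and R(13): 20
merge T(19) and 20: 39
merge Y(29) and Z(31): 60
merge 39 and 60: 99
merge Q(80) and 99: 179
The encoded length is the sum of every internal node's weight: 20 + 39 + 60 + 99 + 179 = 397 bits.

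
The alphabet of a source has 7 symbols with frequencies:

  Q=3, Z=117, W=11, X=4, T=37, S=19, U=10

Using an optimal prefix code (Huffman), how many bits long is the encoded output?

Build the Huffman tree bottom-up:
Q(3) + X(4) → 7
7 + U(10) → 17
W(11) + 17 → 28
S(19) + 28 → 47
T(37) + 47 → 84
84 + Z(117) → 201
Each symbol's bit-cost is frequency × depth; summing gives 384 bits (equivalently 7 + 17 + 28 + 47 + 84 + 201).

384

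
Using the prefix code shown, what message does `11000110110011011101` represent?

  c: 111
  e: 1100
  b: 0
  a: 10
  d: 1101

Read left to right; each codeword is recognised as soon as it completes (prefix code):
  1100→e | 0→b | 1101→d | 10→a | 0→b | 1101→d | 1101→d
Decoded message: ebdabdd

ebdabdd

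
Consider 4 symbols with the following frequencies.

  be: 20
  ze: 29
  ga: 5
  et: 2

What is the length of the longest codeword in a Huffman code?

3

Merge the two lowest-weight nodes at each step:
et(2) + ga(5) → 7
7 + be(20) → 27
27 + ze(29) → 56
The rarest symbols sit at the bottom; the longest codeword is 3 bits.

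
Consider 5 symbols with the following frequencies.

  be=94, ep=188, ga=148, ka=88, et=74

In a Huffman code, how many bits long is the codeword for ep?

2

Huffman merges, smallest pair first:
et(74) + ka(88) → 162
be(94) + ga(148) → 242
162 + ep(188) → 350
242 + 350 → 592
The subtree containing ep is merged 2 times, so code length = 2.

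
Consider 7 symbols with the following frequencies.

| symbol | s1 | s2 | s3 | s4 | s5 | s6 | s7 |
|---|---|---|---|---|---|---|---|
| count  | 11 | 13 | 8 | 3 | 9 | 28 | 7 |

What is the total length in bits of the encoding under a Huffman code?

206

Merge the two smallest weights repeatedly:
s4(3) + s7(7) → 10
s3(8) + s5(9) → 17
10 + s1(11) → 21
s2(13) + 17 → 30
21 + s6(28) → 49
30 + 49 → 79
The encoded length is the sum of every internal node's weight: 10 + 17 + 21 + 30 + 49 + 79 = 206 bits.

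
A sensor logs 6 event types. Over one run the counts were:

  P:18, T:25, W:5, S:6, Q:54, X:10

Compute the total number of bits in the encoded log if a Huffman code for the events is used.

253

Build the Huffman tree bottom-up:
merge W(5) and S(6): 11
merge X(10) and 11: 21
merge P(18) and 21: 39
merge T(25) and 39: 64
merge Q(54) and 64: 118
Each symbol's bit-cost is frequency × depth; summing gives 253 bits (equivalently 11 + 21 + 39 + 64 + 118).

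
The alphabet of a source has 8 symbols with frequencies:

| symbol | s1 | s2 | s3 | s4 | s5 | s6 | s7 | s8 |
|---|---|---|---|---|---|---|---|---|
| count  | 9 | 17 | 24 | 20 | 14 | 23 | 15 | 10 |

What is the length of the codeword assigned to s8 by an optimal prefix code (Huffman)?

Build the tree from the bottom:
combine s1(9), s8(10) → 19
combine s5(14), s7(15) → 29
combine s2(17), 19 → 36
combine s4(20), s6(23) → 43
combine s3(24), 29 → 53
combine 36, 43 → 79
combine 53, 79 → 132
The subtree containing s8 is merged 4 times, so code length = 4.

4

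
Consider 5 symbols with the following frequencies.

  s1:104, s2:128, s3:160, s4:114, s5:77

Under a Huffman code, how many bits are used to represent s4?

2

Huffman merges, smallest pair first:
merge s5(77) and s1(104): 181
merge s4(114) and s2(128): 242
merge s3(160) and 181: 341
merge 242 and 341: 583
s4 sits 2 levels below the root, so its codeword is 2 bits.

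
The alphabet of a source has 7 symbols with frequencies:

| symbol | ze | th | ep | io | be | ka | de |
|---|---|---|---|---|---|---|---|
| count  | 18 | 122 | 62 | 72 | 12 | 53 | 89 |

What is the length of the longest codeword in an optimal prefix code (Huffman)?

4

Merge the two lowest-weight nodes at each step:
combine be(12), ze(18) → 30
combine 30, ka(53) → 83
combine ep(62), io(72) → 134
combine 83, de(89) → 172
combine th(122), 134 → 256
combine 172, 256 → 428
The rarest symbols sit at the bottom; the longest codeword is 4 bits.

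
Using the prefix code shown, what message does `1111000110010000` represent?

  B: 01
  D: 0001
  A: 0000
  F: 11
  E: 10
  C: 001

FFDEBA

Read left to right; each codeword is recognised as soon as it completes (prefix code):
  11→F | 11→F | 0001→D | 10→E | 01→B | 0000→A
Decoded message: FFDEBA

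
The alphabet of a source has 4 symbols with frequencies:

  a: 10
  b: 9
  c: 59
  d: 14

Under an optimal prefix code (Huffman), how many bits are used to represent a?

Build the tree from the bottom:
merge b(9) and a(10): 19
merge d(14) and 19: 33
merge 33 and c(59): 92
The subtree containing a is merged 3 times, so code length = 3.

3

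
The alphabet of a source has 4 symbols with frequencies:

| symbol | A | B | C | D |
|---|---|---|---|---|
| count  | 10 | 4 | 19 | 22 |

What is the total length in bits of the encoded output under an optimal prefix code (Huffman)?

102

Greedily combine the two least-frequent nodes:
merge B(4) and A(10): 14
merge 14 and C(19): 33
merge D(22) and 33: 55
The encoded length is the sum of every internal node's weight: 14 + 33 + 55 = 102 bits.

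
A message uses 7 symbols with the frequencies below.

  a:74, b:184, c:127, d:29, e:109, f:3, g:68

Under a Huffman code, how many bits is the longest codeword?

5

Merge the two lowest-weight nodes at each step:
merge f(3) and d(29): 32
merge 32 and g(68): 100
merge a(74) and 100: 174
merge e(109) and c(127): 236
merge 174 and b(184): 358
merge 236 and 358: 594
Maximum depth reached is 5.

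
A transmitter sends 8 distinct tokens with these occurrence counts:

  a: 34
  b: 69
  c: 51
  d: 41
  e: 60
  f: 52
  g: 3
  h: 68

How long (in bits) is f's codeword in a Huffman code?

Repeatedly merge the two smallest:
g(3) + a(34) → 37
37 + d(41) → 78
c(51) + f(52) → 103
e(60) + h(68) → 128
b(69) + 78 → 147
103 + 128 → 231
147 + 231 → 378
f's leaf is at depth 3, giving a 3-bit codeword.

3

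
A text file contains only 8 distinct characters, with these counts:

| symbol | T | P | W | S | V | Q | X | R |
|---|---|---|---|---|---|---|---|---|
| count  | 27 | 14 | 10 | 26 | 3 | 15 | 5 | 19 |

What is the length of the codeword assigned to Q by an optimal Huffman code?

3

Build the tree from the bottom:
merge V(3) and X(5): 8
merge 8 and W(10): 18
merge P(14) and Q(15): 29
merge 18 and R(19): 37
merge S(26) and T(27): 53
merge 29 and 37: 66
merge 53 and 66: 119
Q's leaf is at depth 3, giving a 3-bit codeword.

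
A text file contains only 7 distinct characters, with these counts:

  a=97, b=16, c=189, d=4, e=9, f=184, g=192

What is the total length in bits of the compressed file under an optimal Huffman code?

1550

Greedily combine the two least-frequent nodes:
d(4) + e(9) → 13
13 + b(16) → 29
29 + a(97) → 126
126 + f(184) → 310
c(189) + g(192) → 381
310 + 381 → 691
Total encoded bits = sum of merged weights = 13 + 29 + 126 + 310 + 381 + 691 = 1550.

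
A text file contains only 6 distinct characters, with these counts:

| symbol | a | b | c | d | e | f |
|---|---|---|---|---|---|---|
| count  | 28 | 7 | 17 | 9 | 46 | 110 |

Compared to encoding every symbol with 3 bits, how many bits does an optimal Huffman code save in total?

Fixed-length: 3 bits × 217 symbols = 651 bits.
Huffman merges:
combine b(7), d(9) → 16
combine 16, c(17) → 33
combine a(28), 33 → 61
combine e(46), 61 → 107
combine 107, f(110) → 217
Huffman total = 16 + 33 + 61 + 107 + 217 = 434 bits.
Saving = 651 − 434 = 217 bits.

217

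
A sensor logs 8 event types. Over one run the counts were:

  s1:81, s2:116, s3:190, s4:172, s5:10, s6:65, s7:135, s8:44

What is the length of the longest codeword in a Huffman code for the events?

Merge the two lowest-weight nodes at each step:
combine s5(10), s8(44) → 54
combine 54, s6(65) → 119
combine s1(81), s2(116) → 197
combine 119, s7(135) → 254
combine s4(172), s3(190) → 362
combine 197, 254 → 451
combine 362, 451 → 813
Maximum depth reached is 5.

5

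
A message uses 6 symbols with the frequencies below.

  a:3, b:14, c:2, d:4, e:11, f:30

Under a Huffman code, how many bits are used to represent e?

Repeatedly merge the two smallest:
merge c(2) and a(3): 5
merge d(4) and 5: 9
merge 9 and e(11): 20
merge b(14) and 20: 34
merge f(30) and 34: 64
e sits 3 levels below the root, so its codeword is 3 bits.

3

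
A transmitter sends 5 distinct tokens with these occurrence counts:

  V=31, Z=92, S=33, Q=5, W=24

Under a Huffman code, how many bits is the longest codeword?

4

Merge the two lowest-weight nodes at each step:
combine Q(5), W(24) → 29
combine 29, V(31) → 60
combine S(33), 60 → 93
combine Z(92), 93 → 185
Maximum depth reached is 4.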